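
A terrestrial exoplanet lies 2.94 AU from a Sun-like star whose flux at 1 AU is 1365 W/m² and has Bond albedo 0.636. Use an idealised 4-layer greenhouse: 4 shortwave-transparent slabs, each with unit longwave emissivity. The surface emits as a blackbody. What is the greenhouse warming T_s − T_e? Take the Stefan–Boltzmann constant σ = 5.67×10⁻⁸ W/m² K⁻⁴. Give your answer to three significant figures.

Flux at the orbit: S = 1365/(2.94)² = 157.9 W/m².
The effective emission temperature is T_e = [S(1−α)/(4σ)]^¼ = 126.2 K.
Surface: T_s = (5)^¼·T_e = 188.7 K.
Warming: T_s − T_e = 62.50 K.

62.5 kelvin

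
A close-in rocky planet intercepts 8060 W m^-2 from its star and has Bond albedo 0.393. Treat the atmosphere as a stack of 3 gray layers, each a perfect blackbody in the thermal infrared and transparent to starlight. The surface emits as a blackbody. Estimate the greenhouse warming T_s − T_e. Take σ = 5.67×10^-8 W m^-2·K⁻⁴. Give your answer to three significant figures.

159 K

The effective emission temperature is T_e = [S(1−α)/(4σ)]^¼ = 383.2 K.
Surface: T_s = (4)^¼·T_e = 542.0 K.
Warming: T_s − T_e = 158.7 K.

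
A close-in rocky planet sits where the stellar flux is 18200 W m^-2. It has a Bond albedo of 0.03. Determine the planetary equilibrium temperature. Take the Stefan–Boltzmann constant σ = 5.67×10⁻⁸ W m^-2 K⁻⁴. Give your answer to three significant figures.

The planet absorbs (1−α)S over its disc πR² and re-emits over 4πR², so the mean absorbed flux is (1−0.03)·18200/4 = 4414 W m^-2.
Balancing against σT⁴: T = (4414/5.67×10⁻⁸)^(1/4) = 528.2 K.

528 kelvin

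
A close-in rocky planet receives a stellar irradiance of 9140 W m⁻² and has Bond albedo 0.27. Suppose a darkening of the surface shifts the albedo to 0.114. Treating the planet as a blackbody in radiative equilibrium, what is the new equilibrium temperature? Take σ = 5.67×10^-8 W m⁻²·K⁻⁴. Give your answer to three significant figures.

New equilibrium: T₂ = [(1−0.114)·9140/(4σ)]^(1/4) = 434.7 K.

435 kelvin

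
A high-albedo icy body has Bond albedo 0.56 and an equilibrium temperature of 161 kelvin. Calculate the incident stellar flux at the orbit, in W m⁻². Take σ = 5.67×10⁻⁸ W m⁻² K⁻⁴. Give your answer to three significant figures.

346 W m⁻²

From S(1−α)/4 = σT⁴: S = 4σT⁴/(1−α).
The emitted flux is σT⁴ = 38.10 W m⁻².
S = 4·38.10/0.44 = 346.3 W m⁻².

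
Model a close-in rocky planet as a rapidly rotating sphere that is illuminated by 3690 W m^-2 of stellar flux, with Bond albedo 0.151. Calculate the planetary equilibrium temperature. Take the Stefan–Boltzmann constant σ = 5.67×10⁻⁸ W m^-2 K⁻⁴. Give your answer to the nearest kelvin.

The planet absorbs (1−α)S over its disc πR² and re-emits over 4πR², so the mean absorbed flux is (1−0.151)·3690/4 = 783.2 W m^-2.
Balancing against σT⁴: T = (783.2/5.67×10⁻⁸)^(1/4) = 342.8 K.

343 K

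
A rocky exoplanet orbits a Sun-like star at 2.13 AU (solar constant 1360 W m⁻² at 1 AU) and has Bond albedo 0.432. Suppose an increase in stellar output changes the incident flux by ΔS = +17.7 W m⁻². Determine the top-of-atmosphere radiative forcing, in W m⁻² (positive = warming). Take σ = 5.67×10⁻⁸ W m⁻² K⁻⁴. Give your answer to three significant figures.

Flux at the orbit: S = 1360/(2.13)² = 299.8 W m⁻².
ΔF = Δ[S(1−α)]/4 = (1−0.432)·+17.7/4 = 2.513 W m⁻².

2.51 W m⁻²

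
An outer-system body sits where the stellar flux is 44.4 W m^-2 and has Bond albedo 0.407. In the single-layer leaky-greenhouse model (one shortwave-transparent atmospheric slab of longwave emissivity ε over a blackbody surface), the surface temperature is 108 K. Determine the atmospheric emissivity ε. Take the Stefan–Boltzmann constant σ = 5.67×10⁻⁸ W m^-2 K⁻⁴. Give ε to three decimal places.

Effective temperature: T_e = [S(1−α)/(4σ)]^(1/4) = 103.8 K.
Since (2−ε)/2 = (T_e/T_s)⁴ = 0.8533, ε = 0.2934.

0.293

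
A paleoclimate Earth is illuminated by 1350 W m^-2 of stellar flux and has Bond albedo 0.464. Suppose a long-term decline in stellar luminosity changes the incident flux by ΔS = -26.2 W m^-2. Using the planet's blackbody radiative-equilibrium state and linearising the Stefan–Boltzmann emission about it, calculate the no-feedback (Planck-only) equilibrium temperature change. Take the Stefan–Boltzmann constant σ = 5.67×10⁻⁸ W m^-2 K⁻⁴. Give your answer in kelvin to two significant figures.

-1.2 K

The baseline emission temperature is T_e = 237.7 K.
TOA radiative forcing: ΔF = (1−α)ΔS/4 = 0.536·(-26.2)/4 = -3.511 W m^-2.
Planck response: λ_P = 4σT_e³ = 4·5.67×10⁻⁸·(237.7)³ = 3.045 W m^-2/K.
ΔT₀ = ΔF/λ_P = -3.511/3.045 = -1.15 K.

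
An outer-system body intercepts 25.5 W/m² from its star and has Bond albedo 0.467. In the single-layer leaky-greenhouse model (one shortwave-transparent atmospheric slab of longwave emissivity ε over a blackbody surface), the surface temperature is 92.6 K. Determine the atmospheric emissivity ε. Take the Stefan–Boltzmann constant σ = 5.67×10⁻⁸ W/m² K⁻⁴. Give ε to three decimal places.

TOA balance gives T_e = 87.98 K.
Since (2−ε)/2 = (T_e/T_s)⁴ = 0.8150, ε = 0.3699.

0.370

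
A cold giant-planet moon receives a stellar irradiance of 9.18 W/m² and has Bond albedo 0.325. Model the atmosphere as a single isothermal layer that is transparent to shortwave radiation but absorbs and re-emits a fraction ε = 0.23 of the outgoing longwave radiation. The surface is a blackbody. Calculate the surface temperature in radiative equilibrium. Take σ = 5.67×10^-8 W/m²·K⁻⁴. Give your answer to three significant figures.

74.5 kelvin

Effective emission temperature (TOA balance): σT_e⁴ = S(1−α)/4 = 1.549 W/m² → T_e = 72.30 K.
The surface balance (absorbed SW + ε·downward IR = σT_s⁴) with T_a⁴ = T_s⁴/2 reduces to T_s = T_e·[2/(2−ε)]^¼ = 74.54 K.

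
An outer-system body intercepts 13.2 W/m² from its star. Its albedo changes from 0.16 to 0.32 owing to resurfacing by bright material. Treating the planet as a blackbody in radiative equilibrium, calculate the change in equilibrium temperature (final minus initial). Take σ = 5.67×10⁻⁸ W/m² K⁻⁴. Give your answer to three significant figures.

Before: T₁ = [13.20·0.84/(4σ)]^(1/4) = 83.62 K.
Final:   T₂ = [S(1−0.32)/(4σ)]^(1/4) = 79.32 K.
ΔT = T₂ − T₁ = -4.303 K.

-4.30 K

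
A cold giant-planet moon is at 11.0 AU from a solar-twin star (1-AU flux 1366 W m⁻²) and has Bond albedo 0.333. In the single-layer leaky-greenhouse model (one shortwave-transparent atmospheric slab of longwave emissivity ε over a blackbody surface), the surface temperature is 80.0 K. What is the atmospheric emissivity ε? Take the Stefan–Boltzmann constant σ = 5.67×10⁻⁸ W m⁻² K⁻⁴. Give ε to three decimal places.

0.379

Flux at the orbit: S = 1366/(11.0)² = 11.29 W m⁻².
Effective temperature: T_e = [S(1−α)/(4σ)]^(1/4) = 75.91 K.
Inverting T_s⁴ = 2T_e⁴/(2−ε): (T_e/T_s)⁴ = 0.8106, so ε = 2(1 − 0.8106) = 0.3789.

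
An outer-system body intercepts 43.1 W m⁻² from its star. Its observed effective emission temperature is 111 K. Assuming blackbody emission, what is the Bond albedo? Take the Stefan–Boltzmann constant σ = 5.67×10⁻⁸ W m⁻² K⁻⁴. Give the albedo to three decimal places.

From σT⁴ = S(1−α)/4 we invert for α: 1−α = 4σT⁴/S.
4σT⁴ = 4·5.67×10⁻⁸·(111)⁴ = 34.43 W m⁻².
1−α = 34.43/43.10 = 0.7988, so α = 0.2012.

0.201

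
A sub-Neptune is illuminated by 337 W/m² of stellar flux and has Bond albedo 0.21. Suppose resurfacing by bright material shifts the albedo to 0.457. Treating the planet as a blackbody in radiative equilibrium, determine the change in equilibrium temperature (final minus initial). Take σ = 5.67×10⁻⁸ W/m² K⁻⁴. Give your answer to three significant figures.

Before: T₁ = [337.0·0.79/(4σ)]^(1/4) = 185.1 K.
After:  T₂ = [337.0·0.543/(4σ)]^(1/4) = 168.5 K.
Change: 168.5 − 185.1 = -16.56 K.

-16.6 K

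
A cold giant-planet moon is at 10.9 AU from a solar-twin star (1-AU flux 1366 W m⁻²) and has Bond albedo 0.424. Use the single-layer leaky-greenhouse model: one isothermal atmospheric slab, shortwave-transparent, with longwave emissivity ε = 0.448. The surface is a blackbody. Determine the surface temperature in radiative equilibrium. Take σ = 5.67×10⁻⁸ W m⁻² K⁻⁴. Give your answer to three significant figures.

Irradiance scales as 1/d², so S = 1366 W m⁻² × (1/10.9)² = 11.50 W m⁻².
Effective emission temperature (TOA balance): σT_e⁴ = S(1−α)/4 = 1.656 W m⁻² → T_e = 73.51 K.
Surface balance with a leaky layer gives σT_s⁴ = σT_e⁴·2/(2−ε), so T_s = T_e·[2/(2−0.448)]^(1/4) = 78.32 K.

78.3 K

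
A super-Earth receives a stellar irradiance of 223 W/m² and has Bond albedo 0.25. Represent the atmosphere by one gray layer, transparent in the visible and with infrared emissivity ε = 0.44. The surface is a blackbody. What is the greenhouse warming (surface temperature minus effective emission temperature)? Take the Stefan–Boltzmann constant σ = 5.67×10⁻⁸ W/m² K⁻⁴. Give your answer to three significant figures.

10.6 kelvin

Effective emission temperature (TOA balance): σT_e⁴ = S(1−α)/4 = 41.81 W/m² → T_e = 164.8 K.
Surface balance with a leaky layer gives σT_s⁴ = σT_e⁴·2/(2−ε), so T_s = T_e·[2/(2−0.44)]^(1/4) = 175.4 K.
The atmosphere warms the surface by 10.56 K.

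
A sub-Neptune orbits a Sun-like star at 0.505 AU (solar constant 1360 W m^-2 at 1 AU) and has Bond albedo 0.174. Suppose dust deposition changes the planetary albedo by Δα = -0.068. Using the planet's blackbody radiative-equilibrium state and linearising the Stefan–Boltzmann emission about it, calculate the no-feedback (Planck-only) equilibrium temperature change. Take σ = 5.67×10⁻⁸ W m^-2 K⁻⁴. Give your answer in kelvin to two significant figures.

7.7 K

Irradiance scales as 1/d², so S = 1360 W m^-2 × (1/0.505)² = 5333 W m^-2.
The baseline emission temperature is T_e = 373.3 K.
ΔF = −(S/4)Δα = −(5333/4)×(-0.068) = 90.66 W m^-2.
Linearising σT⁴ gives d(σT⁴)/dT = 4σT_e³ = 11.80 W m^-2 per K.
ΔT₀ = ΔF/λ_P = 90.66/11.80 = 7.68 K.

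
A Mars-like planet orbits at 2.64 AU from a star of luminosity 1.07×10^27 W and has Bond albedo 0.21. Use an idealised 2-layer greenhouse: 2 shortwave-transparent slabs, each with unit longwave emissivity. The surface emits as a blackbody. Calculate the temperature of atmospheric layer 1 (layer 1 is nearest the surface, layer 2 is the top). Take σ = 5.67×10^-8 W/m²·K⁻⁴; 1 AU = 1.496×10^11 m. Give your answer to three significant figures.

Orbital distance: d = 2.64 AU = 3.949×10^11 m.
Spreading L over a sphere of radius d: S = 1.07×10^27/(4π·3.95×10^11²) = 545.9 W/m².
OLR = S(1−α)/4 = 107.8 W/m²; the top layer radiates at T_e = 208.8 K.
In the N-layer model, layer k (counted from the surface) has T_k = (N+1−k)^(1/4)·T_e.
T_1 = (2)^(1/4)·208.8 = 248.3 K.

248 K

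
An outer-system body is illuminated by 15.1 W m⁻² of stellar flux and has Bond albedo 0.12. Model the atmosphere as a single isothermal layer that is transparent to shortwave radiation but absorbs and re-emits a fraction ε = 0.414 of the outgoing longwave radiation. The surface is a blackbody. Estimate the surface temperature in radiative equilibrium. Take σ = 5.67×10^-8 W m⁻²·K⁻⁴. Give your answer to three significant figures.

Effective emission temperature (TOA balance): σT_e⁴ = S(1−α)/4 = 3.322 W m⁻² → T_e = 87.49 K.
Surface balance with a leaky layer gives σT_s⁴ = σT_e⁴·2/(2−ε), so T_s = T_e·[2/(2−0.414)]^(1/4) = 92.71 K.

92.7 K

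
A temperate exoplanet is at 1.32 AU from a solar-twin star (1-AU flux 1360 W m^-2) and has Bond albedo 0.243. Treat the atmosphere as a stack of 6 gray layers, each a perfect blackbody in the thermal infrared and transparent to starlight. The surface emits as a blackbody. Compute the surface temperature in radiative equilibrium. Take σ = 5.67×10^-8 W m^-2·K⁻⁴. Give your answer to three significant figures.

Irradiance scales as 1/d², so S = 1360 W m^-2 × (1/1.32)² = 780.5 W m^-2.
OLR = S(1−α)/4 = 147.7 W m^-2; the top layer radiates at T_e = 225.9 K.
For an N-layer opaque stack, T_s⁴ = (N+1)T_e⁴, hence T_s = (7)^(1/4)×225.9 K = 367.5 K.

367 kelvin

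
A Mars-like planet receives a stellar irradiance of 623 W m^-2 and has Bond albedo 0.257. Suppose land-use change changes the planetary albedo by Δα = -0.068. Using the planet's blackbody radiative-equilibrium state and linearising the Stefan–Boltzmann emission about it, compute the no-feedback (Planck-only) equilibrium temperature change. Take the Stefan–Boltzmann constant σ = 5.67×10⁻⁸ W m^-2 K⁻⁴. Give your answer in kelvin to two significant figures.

The baseline emission temperature is T_e = 212.5 K.
The change in absorbed flux is Δ[S(1−α)/4] = −SΔα/4 = 10.59 W m^-2.
Linearising σT⁴ gives d(σT⁴)/dT = 4σT_e³ = 2.178 W m^-2 per K.
ΔT₀ = ΔF/λ_P = 10.59/2.178 = 4.86 K.

4.9 K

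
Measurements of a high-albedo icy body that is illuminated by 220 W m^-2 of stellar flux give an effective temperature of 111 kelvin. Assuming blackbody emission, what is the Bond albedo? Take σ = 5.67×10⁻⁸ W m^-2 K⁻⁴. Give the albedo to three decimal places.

0.844

Rearranging the radiative balance, α = 1 − 4σT⁴/S.
σT⁴ = 8.607 W m^-2, so 4σT⁴ = 34.43 W m^-2.
Hence α = 1 − 34.43/220.0 = 0.8435.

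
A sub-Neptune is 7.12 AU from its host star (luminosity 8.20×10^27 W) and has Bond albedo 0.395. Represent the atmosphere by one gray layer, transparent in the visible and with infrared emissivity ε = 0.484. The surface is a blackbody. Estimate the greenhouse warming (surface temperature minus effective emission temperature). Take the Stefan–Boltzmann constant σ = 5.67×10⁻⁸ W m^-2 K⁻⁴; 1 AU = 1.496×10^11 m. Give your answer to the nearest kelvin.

Orbital distance: d = 7.12 AU = 1.065×10^12 m.
S = L/(4πd²) = 575.1 W m^-2.
Effective emission temperature (TOA balance): σT_e⁴ = S(1−α)/4 = 86.99 W m^-2 → T_e = 197.9 K.
The surface balance (absorbed SW + ε·downward IR = σT_s⁴) with T_a⁴ = T_s⁴/2 reduces to T_s = T_e·[2/(2−ε)]^¼ = 212.1 K.
Greenhouse warming: T_s − T_e = 14.19 K.

14 kelvin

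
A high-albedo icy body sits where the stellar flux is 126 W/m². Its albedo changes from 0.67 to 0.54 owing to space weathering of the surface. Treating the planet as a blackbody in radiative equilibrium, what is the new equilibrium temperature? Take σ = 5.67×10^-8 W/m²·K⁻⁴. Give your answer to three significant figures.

With the new albedo, S(1−α₂)/4 = 14.49 W/m², so T₂ = 126.4 K.

126 K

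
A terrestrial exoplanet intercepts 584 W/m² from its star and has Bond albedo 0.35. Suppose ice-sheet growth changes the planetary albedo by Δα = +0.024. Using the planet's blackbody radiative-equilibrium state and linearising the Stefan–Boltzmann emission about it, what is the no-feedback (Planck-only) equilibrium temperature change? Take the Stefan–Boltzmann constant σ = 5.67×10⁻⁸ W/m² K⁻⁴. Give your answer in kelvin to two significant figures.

Unperturbed T_e = [584.0·(1−0.35)/(4σ)]^¼ = 202.3 K.
TOA radiative forcing: ΔF = −S·Δα/4 = −584.0·(+0.024)/4 = -3.504 W/m².
Planck response: λ_P = 4σT_e³ = 4·5.67×10⁻⁸·(202.3)³ = 1.877 W/m²/K.
ΔT₀ = ΔF/λ_P = -3.504/1.877 = -1.87 K.

-1.9 K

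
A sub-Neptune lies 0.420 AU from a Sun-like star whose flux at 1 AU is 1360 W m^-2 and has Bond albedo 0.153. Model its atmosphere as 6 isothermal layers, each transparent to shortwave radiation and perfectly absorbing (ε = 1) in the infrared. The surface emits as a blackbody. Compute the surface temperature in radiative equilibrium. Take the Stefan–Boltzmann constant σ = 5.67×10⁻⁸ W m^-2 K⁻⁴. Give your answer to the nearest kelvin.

670 K

By the inverse-square law, S = 1360/0.420² = 7710 W m^-2.
The effective emission temperature is T_e = [S(1−α)/(4σ)]^¼ = 411.9 K.
For an N-layer opaque stack, T_s⁴ = (N+1)T_e⁴, hence T_s = (7)^(1/4)×411.9 K = 670.0 K.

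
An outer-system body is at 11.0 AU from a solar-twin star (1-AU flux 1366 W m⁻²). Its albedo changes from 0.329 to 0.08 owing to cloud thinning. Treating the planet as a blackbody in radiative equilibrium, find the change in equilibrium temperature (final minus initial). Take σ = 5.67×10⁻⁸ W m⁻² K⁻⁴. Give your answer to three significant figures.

6.24 K

Irradiance scales as 1/d², so S = 1366 W m⁻² × (1/11.0)² = 11.29 W m⁻².
With α = 0.329, T₁ = 76.02 K.
Final:   T₂ = [S(1−0.08)/(4σ)]^(1/4) = 82.26 K.
ΔT = T₂ − T₁ = 6.241 K.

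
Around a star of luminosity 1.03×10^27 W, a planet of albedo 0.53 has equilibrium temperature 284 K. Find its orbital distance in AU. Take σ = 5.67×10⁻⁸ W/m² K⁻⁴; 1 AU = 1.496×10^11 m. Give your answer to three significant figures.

1.08 AU

The flux needed for this T is 4σT⁴/(1−0.53) = 3139 W/m².
From L = 4πd²S, d = √(1.03×10^27/(4π·3139)) = 1.616×10^11 m = 1.080 AU.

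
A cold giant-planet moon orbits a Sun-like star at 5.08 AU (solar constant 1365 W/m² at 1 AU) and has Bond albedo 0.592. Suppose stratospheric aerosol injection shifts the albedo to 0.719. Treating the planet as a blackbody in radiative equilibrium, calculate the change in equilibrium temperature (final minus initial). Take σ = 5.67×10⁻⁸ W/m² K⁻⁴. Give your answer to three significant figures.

Flux at the orbit: S = 1365/(5.08)² = 52.89 W/m².
Initial: T₁ = [S(1−0.592)/(4σ)]^(1/4) = 98.77 K.
Final:   T₂ = [S(1−0.719)/(4σ)]^(1/4) = 89.97 K.
Change: 89.97 − 98.77 = -8.792 K.

-8.79 K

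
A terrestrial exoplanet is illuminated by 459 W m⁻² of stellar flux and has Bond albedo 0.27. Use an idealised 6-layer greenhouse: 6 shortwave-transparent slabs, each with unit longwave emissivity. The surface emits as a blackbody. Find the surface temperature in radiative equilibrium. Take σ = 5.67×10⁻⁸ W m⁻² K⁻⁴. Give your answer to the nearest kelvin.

Top-of-atmosphere balance: σT_e⁴ = S(1−α)/4 = 83.77 W m⁻² → T_e = 196.1 K.
Layer-by-layer balance gives σT_s⁴ = (N+1)σT_e⁴, so T_s = 7^¼·196.1 = 318.9 K.

319 kelvin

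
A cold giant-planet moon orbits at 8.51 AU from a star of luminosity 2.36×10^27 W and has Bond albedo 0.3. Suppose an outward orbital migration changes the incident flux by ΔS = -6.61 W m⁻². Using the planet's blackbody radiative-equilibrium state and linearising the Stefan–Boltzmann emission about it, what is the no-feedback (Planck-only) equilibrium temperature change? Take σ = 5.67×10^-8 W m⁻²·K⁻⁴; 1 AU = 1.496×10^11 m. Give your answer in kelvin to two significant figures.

Orbital distance: d = 8.51 AU = 1.273×10^12 m.
Flux at the orbit: S = L/(4πd²) = 2.36×10^27/(4π·(1.27×10^12)²) = 115.9 W m⁻².
Reference equilibrium: T_e = [S(1−α)/(4σ)]^(1/4) = 137.5 K.
TOA radiative forcing: ΔF = (1−α)ΔS/4 = 0.7·(-6.61)/4 = -1.157 W m⁻².
Linearising σT⁴ gives d(σT⁴)/dT = 4σT_e³ = 0.5898 W m⁻² per K.
So ΔT₀ = -1.157/0.5898 = -1.96 K.

-2.0 K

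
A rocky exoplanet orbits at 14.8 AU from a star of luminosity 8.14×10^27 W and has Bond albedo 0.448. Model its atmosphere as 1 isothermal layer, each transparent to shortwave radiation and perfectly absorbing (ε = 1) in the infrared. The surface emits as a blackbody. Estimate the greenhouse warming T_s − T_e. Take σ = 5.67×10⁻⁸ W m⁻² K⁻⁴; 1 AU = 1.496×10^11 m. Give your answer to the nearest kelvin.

25 K

d = 14.8 × 1.496×10^11 m = 2.214×10^12 m.
Spreading L over a sphere of radius d: S = 8.14×10^27/(4π·2.21×10^12²) = 132.1 W m⁻².
OLR = S(1−α)/4 = 18.24 W m⁻²; the top layer radiates at T_e = 133.9 K.
Surface: T_s = (2)^¼·T_e = 159.3 K.
Warming: T_s − T_e = 25.34 K.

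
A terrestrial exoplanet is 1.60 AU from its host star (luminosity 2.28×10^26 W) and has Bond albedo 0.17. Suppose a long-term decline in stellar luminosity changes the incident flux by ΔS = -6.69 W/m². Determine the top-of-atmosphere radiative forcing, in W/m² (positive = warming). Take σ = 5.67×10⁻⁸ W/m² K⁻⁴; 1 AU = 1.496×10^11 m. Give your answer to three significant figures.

-1.39 W/m²

d = 1.60 × 1.496×10^11 m = 2.394×10^11 m.
Flux at the orbit: S = L/(4πd²) = 2.28×10^26/(4π·(2.39×10^11)²) = 316.7 W/m².
Only a fraction (1−α) is absorbed and it's spread over 4πR², so ΔF = (1−α)ΔS/4 = -1.388 W/m².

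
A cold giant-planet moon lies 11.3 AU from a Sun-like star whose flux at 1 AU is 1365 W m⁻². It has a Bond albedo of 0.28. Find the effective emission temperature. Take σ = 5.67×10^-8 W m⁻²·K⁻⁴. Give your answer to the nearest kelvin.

76 kelvin

By the inverse-square law, S = 1365/11.3² = 10.69 W m⁻².
The planet absorbs (1−α)S over its disc πR² and re-emits over 4πR², so the mean absorbed flux is (1−0.28)·10.69/4 = 1.924 W m⁻².
In equilibrium σT⁴ equals this, so T = 76.32 K.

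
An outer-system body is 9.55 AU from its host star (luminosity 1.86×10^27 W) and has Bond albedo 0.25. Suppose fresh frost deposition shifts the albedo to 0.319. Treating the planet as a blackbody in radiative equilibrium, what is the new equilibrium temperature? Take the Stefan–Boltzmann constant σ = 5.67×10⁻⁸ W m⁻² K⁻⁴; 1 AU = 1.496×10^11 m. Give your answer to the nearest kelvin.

Orbital distance: d = 9.55 AU = 1.429×10^12 m.
S = L/(4πd²) = 72.52 W m⁻².
T₂ = [S(1−α₂)/(4σ)]^(1/4) = [72.52·0.681/(4σ)]^(1/4) = 121.5 K.

121 K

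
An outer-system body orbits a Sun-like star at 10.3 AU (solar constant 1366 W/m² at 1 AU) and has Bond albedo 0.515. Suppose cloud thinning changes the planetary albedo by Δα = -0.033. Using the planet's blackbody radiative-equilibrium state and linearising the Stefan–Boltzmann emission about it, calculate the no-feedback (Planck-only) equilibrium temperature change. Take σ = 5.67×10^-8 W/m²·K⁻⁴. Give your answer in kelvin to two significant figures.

1.2 kelvin

Flux at the orbit: S = 1366/(10.3)² = 12.88 W/m².
The baseline emission temperature is T_e = 72.44 K.
The change in absorbed flux is Δ[S(1−α)/4] = −SΔα/4 = 0.1062 W/m².
Planck response: λ_P = 4σT_e³ = 4·5.67×10⁻⁸·(72.44)³ = 0.08621 W/m²/K.
So ΔT₀ = 0.1062/0.08621 = 1.23 K.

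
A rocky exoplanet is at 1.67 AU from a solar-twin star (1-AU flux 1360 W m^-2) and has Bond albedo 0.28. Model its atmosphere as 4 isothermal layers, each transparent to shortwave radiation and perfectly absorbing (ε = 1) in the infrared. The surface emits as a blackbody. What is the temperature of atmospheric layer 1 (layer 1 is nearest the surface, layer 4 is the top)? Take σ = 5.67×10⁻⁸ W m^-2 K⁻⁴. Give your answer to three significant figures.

Irradiance scales as 1/d², so S = 1360 W m^-2 × (1/1.67)² = 487.6 W m^-2.
Top-of-atmosphere balance: σT_e⁴ = S(1−α)/4 = 87.78 W m^-2 → T_e = 198.4 K.
In the N-layer model, layer k (counted from the surface) has T_k = (N+1−k)^(1/4)·T_e.
T_1 = (4)^(1/4)·198.4 = 280.5 K.

281 K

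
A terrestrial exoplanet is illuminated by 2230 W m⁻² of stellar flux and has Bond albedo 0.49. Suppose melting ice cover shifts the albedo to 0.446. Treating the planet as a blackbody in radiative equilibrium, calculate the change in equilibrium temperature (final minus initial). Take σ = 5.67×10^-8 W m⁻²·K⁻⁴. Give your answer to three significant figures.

5.56 K

Initial: T₁ = [S(1−0.49)/(4σ)]^(1/4) = 266.1 K.
After:  T₂ = [2230·0.554/(4σ)]^(1/4) = 271.7 K.
Change: 271.7 − 266.1 = 5.563 K.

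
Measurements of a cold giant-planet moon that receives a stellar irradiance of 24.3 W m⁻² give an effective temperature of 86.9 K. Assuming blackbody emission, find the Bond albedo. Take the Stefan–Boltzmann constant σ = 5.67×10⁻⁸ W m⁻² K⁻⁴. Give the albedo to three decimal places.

Energy balance: S(1−α)/4 = σT⁴, so 1−α = 4σT⁴/S.
4σT⁴ = 4·5.67×10⁻⁸·(86.9)⁴ = 12.93 W m⁻².
1−α = 12.93/24.30 = 0.5323, so α = 0.4677.

0.468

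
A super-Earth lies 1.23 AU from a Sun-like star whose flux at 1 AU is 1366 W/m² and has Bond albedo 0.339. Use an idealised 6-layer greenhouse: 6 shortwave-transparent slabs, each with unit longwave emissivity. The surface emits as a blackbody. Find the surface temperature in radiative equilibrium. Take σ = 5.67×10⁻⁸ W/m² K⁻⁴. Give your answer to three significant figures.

Irradiance scales as 1/d², so S = 1366 W/m² × (1/1.23)² = 902.9 W/m².
OLR = S(1−α)/4 = 149.2 W/m²; the top layer radiates at T_e = 226.5 K.
With N = 6 opaque layers, T_s = (N+1)^(1/4)·T_e = 7^(1/4)·226.5 = 368.4 K.

368 kelvin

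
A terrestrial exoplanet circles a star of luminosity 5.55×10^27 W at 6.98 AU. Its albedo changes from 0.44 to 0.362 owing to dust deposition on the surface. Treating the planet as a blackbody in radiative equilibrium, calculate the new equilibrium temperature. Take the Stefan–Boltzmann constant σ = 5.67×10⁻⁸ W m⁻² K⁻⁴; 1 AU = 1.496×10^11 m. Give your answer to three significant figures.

Orbital distance: d = 6.98 AU = 1.044×10^12 m.
S = L/(4πd²) = 405.1 W m⁻².
New equilibrium: T₂ = [(1−0.362)·405.1/(4σ)]^(1/4) = 183.7 K.

184 K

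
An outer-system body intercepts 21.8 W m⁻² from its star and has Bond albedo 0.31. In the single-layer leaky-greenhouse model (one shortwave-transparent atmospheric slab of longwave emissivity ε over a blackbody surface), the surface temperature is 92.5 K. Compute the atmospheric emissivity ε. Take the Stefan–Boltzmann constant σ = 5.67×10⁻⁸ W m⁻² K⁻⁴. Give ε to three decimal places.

0.188

First, T_e = [21.80·(1−0.31)/(4σ)]^(1/4) = 90.24 K.
T_s⁴ = T_e⁴·2/(2−ε) → ε = 2 − 2(T_e/T_s)⁴ = 2 − 2·(90.24/92.5)⁴ = 0.1881.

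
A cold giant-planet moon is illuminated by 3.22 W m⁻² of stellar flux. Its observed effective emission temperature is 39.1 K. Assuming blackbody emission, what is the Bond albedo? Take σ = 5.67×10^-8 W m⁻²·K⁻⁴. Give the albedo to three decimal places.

0.835

From σT⁴ = S(1−α)/4 we invert for α: 1−α = 4σT⁴/S.
4σT⁴ = 4·5.67×10⁻⁸·(39.1)⁴ = 0.5301 W m⁻².
Hence α = 1 − 0.5301/3.220 = 0.8354.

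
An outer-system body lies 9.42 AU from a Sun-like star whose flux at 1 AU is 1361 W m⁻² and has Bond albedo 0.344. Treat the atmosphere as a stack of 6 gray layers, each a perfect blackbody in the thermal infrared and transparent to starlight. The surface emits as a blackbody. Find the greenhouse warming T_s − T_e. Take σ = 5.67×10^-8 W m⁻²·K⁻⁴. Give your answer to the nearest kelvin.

Irradiance scales as 1/d², so S = 1361 W m⁻² × (1/9.42)² = 15.34 W m⁻².
The effective emission temperature is T_e = [S(1−α)/(4σ)]^¼ = 81.61 K.
Surface: T_s = (7)^¼·T_e = 132.7 K.
So the greenhouse effect raises the surface by 132.7 − 81.61 = 51.14 K.

51 K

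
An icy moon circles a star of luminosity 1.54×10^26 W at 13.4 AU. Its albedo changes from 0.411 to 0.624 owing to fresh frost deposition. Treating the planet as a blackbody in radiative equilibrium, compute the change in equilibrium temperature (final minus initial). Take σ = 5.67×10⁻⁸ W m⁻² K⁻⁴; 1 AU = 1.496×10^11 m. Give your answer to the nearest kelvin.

Orbital distance: d = 13.4 AU = 2.005×10^12 m.
Spreading L over a sphere of radius d: S = 1.54×10^26/(4π·2.00×10^12²) = 3.050 W m⁻².
Before: T₁ = [3.050·0.589/(4σ)]^(1/4) = 53.05 K.
With α = 0.624, T₂ = 47.42 K.
Change: 47.42 − 53.05 = -5.631 K.

-6 kelvin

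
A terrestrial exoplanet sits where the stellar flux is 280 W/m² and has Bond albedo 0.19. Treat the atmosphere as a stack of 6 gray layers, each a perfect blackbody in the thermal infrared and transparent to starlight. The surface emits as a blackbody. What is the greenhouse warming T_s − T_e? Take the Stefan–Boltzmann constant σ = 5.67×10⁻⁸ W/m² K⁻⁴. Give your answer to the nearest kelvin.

The effective emission temperature is T_e = [S(1−α)/(4σ)]^¼ = 177.8 K.
Surface: T_s = (7)^¼·T_e = 289.3 K.
Warming: T_s − T_e = 111.4 K.

111 K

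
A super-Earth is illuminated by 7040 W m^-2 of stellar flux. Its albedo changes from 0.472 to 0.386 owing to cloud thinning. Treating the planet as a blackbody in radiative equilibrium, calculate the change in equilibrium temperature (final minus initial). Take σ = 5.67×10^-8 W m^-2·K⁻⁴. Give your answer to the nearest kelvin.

14 kelvin

With α = 0.472, T₁ = 357.8 K.
With α = 0.386, T₂ = 371.6 K.
Change: 371.6 − 357.8 = 13.76 K.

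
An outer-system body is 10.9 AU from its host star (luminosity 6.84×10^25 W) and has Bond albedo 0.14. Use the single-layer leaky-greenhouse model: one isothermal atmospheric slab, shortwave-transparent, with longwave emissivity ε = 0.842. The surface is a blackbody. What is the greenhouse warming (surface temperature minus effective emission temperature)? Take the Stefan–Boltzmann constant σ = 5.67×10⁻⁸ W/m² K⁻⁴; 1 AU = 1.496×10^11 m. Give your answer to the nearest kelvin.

Orbital distance: d = 10.9 AU = 1.631×10^12 m.
Spreading L over a sphere of radius d: S = 6.84×10^25/(4π·1.63×10^12²) = 2.047 W/m².
Effective emission temperature (TOA balance): σT_e⁴ = S(1−α)/4 = 0.4401 W/m² → T_e = 52.78 K.
The surface balance (absorbed SW + ε·downward IR = σT_s⁴) with T_a⁴ = T_s⁴/2 reduces to T_s = T_e·[2/(2−ε)]^¼ = 60.51 K.
Greenhouse warming: T_s − T_e = 7.727 K.

8 K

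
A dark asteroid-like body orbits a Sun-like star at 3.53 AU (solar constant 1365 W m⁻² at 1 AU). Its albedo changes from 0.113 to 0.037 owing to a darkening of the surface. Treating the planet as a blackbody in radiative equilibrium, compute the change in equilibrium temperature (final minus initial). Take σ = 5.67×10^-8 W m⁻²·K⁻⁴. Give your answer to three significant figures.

Irradiance scales as 1/d², so S = 1365 W m⁻² × (1/3.53)² = 109.5 W m⁻².
Initial: T₁ = [S(1−0.113)/(4σ)]^(1/4) = 143.9 K.
Final:   T₂ = [S(1−0.037)/(4σ)]^(1/4) = 146.9 K.
Change: 146.9 − 143.9 = 2.987 K.

2.99 kelvin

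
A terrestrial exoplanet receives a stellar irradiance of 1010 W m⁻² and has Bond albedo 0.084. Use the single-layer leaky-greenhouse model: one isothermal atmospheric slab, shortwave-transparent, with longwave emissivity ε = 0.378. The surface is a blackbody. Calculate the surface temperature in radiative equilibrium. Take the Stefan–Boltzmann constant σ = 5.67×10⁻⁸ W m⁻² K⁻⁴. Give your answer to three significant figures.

At the top of the atmosphere, σT_e⁴ = S(1−α)/4 = 231.3 W m⁻², giving T_e = 252.7 K.
The surface balance (absorbed SW + ε·downward IR = σT_s⁴) with T_a⁴ = T_s⁴/2 reduces to T_s = T_e·[2/(2−ε)]^¼ = 266.3 K.

266 K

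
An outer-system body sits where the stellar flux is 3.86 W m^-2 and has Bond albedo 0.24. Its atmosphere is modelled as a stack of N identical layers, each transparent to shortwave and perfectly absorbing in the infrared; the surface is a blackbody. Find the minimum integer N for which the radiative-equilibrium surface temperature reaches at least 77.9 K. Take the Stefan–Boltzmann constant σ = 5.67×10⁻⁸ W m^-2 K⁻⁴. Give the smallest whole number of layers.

OLR = S(1−α)/4 = 0.7334 W m^-2; the top layer radiates at T_e = 59.97 K.
T_s = (N+1)^(1/4)·T_e ≥ 77.9 K requires N+1 ≥ (T_s/T_e)⁴ = (77.9/59.97)⁴ = 2.847.
The minimum whole number is N = 2.

2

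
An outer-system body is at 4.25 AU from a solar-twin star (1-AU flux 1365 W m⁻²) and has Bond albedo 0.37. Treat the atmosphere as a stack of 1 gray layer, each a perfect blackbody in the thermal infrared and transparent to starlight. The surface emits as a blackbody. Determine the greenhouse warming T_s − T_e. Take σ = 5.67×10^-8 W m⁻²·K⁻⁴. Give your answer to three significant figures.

Flux at the orbit: S = 1365/(4.25)² = 75.57 W m⁻².
OLR = S(1−α)/4 = 11.90 W m⁻²; the top layer radiates at T_e = 120.4 K.
T_s = (N+1)^(1/4)·T_e = 143.1 K.
So the greenhouse effect raises the surface by 143.1 − 120.4 = 22.77 K.

22.8 K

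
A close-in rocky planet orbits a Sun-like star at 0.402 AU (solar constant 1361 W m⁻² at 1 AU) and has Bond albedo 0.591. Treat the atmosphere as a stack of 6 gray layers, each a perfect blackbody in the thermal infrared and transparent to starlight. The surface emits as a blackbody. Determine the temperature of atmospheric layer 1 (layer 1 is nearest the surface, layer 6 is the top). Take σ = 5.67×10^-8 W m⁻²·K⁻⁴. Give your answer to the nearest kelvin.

549 K

By the inverse-square law, S = 1361/0.402² = 8422 W m⁻².
Top-of-atmosphere balance: σT_e⁴ = S(1−α)/4 = 861.1 W m⁻² → T_e = 351.1 K.
The net upward flux σT_e⁴ is constant between every pair of levels, so T_k⁴ = (N+1−k)T_e⁴.
T_1 = (6)^(1/4)·351.1 = 549.4 K.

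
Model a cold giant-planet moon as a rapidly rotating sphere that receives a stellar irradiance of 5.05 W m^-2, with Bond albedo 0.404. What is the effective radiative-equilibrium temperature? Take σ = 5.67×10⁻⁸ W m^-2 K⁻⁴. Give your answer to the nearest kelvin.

Absorbed flux (global mean): S(1−α)/4 = 5.050·0.596/4 = 0.7524 W m^-2.
Set σT⁴ = 0.7524 → T = (0.7524/σ)^(1/4) = 60.36 K.

60 kelvin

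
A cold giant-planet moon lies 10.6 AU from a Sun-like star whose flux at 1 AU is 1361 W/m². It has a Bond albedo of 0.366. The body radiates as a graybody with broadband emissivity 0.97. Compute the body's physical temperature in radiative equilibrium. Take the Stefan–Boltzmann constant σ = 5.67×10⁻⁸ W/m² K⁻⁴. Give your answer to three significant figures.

Flux at the orbit: S = 1361/(10.6)² = 12.11 W/m².
Absorbed flux (global mean): S(1−α)/4 = 12.11·0.634/4 = 1.920 W/m².
Equating to εσT⁴ with ε = 0.97: T = (1.920/0.97σ)^(1/4) = 76.87 K.

76.9 K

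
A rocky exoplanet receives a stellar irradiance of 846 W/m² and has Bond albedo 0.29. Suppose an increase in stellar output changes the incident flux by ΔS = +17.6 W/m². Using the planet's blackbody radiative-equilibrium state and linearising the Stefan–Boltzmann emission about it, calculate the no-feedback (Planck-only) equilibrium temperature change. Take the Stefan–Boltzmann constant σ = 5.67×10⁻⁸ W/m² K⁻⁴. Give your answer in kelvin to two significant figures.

Reference equilibrium: T_e = [S(1−α)/(4σ)]^(1/4) = 226.9 K.
Only a fraction (1−α) is absorbed and it's spread over 4πR², so ΔF = (1−α)ΔS/4 = 3.124 W/m².
Linearising σT⁴ gives d(σT⁴)/dT = 4σT_e³ = 2.648 W/m² per K.
ΔT₀ = ΔF/λ_P = 3.124/2.648 = 1.18 K.

1.2 K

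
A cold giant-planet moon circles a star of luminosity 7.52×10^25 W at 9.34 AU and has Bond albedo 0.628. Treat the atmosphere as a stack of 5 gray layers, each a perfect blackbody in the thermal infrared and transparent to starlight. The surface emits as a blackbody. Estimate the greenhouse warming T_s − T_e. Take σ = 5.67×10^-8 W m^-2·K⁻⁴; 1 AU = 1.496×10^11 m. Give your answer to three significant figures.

26.8 K

d = 9.34 × 1.496×10^11 m = 1.397×10^12 m.
Flux at the orbit: S = L/(4πd²) = 7.52×10^25/(4π·(1.40×10^12)²) = 3.065 W m^-2.
Top-of-atmosphere balance: σT_e⁴ = S(1−α)/4 = 0.2851 W m^-2 → T_e = 47.35 K.
Surface: T_s = (6)^¼·T_e = 74.11 K.
So the greenhouse effect raises the surface by 74.11 − 47.35 = 26.76 K.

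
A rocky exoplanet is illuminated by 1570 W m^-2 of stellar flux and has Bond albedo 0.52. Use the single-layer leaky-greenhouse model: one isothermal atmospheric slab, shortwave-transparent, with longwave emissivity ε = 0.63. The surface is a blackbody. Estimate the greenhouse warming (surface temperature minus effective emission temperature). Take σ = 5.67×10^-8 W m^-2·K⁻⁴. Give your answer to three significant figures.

23.8 kelvin

At the top of the atmosphere, σT_e⁴ = S(1−α)/4 = 188.4 W m^-2, giving T_e = 240.1 K.
For a single slab of emissivity ε, T_s⁴ = 2T_e⁴/(2−ε); thus T_s = 240.1·(1.46)^(1/4) = 263.9 K.
Greenhouse warming: T_s − T_e = 23.82 K.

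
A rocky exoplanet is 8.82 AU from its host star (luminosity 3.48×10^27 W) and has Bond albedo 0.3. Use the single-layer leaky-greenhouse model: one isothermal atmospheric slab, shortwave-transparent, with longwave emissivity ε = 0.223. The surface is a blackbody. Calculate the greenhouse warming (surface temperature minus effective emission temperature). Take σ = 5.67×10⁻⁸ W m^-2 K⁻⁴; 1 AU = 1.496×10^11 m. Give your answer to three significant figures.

Orbital distance: d = 8.82 AU = 1.319×10^12 m.
S = L/(4πd²) = 159.1 W m^-2.
At the top of the atmosphere, σT_e⁴ = S(1−α)/4 = 27.84 W m^-2, giving T_e = 148.9 K.
Surface balance with a leaky layer gives σT_s⁴ = σT_e⁴·2/(2−ε), so T_s = T_e·[2/(2−0.223)]^(1/4) = 153.3 K.
The atmosphere warms the surface by 4.465 K.

4.47 K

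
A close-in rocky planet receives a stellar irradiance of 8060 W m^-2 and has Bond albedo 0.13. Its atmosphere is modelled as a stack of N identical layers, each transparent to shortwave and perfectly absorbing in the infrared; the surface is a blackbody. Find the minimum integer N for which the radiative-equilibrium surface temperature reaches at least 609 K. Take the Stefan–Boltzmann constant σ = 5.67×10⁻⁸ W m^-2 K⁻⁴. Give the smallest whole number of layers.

4

Top-of-atmosphere balance: σT_e⁴ = S(1−α)/4 = 1753 W m^-2 → T_e = 419.3 K.
Need (N+1)T_e⁴ ≥ T_s⁴, i.e. N+1 ≥ (609/419.3)⁴ = 4.449.
Rounding up, N = 4.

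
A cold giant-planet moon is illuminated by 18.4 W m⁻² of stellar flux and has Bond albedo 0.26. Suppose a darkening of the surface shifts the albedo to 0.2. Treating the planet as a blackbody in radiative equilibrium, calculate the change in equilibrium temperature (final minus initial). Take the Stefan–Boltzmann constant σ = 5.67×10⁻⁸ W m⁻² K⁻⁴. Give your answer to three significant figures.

Before: T₁ = [18.40·0.74/(4σ)]^(1/4) = 88.02 K.
Final:   T₂ = [S(1−0.2)/(4σ)]^(1/4) = 89.76 K.
ΔT = T₂ − T₁ = 1.732 K.

1.73 kelvin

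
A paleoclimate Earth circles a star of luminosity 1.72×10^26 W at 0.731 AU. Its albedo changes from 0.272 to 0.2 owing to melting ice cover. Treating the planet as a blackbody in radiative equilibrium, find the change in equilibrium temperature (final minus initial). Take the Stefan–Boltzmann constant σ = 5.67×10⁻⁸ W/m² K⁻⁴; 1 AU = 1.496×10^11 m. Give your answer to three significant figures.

Orbital distance: d = 0.731 AU = 1.094×10^11 m.
Flux at the orbit: S = L/(4πd²) = 1.72×10^26/(4π·(1.09×10^11)²) = 1145 W/m².
Initial: T₁ = [S(1−0.272)/(4σ)]^(1/4) = 246.2 K.
With α = 0.2, T₂ = 252.1 K.
ΔT = T₂ − T₁ = 5.874 K.

5.87 K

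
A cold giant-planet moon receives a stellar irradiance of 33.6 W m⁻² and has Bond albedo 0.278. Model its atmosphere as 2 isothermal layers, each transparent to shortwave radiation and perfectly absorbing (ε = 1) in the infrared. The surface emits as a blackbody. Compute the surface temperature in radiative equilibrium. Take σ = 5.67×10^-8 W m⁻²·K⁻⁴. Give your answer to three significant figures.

134 K

The effective emission temperature is T_e = [S(1−α)/(4σ)]^¼ = 101.7 K.
For an N-layer opaque stack, T_s⁴ = (N+1)T_e⁴, hence T_s = (3)^(1/4)×101.7 K = 133.8 K.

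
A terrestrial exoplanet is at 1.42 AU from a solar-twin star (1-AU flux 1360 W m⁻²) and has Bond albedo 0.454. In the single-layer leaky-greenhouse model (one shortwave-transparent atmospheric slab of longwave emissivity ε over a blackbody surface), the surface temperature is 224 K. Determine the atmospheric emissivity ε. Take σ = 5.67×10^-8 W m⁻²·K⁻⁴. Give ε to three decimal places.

0.710

Irradiance scales as 1/d², so S = 1360 W m⁻² × (1/1.42)² = 674.5 W m⁻².
TOA balance gives T_e = 200.7 K.
Since (2−ε)/2 = (T_e/T_s)⁴ = 0.6449, ε = 0.7101.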